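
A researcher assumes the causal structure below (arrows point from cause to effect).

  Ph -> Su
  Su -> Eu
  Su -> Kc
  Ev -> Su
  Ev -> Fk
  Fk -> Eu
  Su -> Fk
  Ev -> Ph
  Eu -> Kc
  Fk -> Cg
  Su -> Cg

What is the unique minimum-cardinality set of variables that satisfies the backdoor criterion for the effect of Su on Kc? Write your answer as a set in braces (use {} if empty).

{Ev}

Variables eligible for adjustment (non-descendants of Su, excluding Su and Kc): {Ev, Ph}.
Backdoor paths from Su to Kc:
  P1: Su <- Ev -> Fk -> Eu -> Kc
  P2: Su <- Ph <- Ev -> Fk -> Eu -> Kc
The empty set is not sufficient: P1 (Su <- Ev -> Fk -> Eu -> Kc) has no collider blocking it and no conditioned non-collider, so it is open.
Try {Ev}:
  P1: blocked at fork node Ev ∈ conditioning set.
  P2: blocked at fork node Ev ∈ conditioning set.
{Ev} contains no descendant of Su and blocks every backdoor path.
No other singleton works — e.g. {Ph} leaves P1 open — so {Ev} is the unique smallest valid adjustment set.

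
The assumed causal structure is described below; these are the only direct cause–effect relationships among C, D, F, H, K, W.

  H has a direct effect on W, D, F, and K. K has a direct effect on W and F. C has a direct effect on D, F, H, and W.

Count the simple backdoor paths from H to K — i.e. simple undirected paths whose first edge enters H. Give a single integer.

2

A backdoor path from H to K is any simple undirected path whose first edge points into H (i.e. leaves H via a parent).
Parents of H: {C}.
Enumerating:
  P1: H <- C -> F <- K
  P2: H <- C -> W <- K
That exhausts the simple backdoor paths. Count: 2.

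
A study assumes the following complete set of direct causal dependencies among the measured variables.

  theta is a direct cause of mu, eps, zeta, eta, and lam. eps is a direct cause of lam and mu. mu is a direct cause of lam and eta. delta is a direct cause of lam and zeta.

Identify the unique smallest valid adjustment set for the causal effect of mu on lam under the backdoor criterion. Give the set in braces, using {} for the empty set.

Variables eligible for adjustment (non-descendants of mu, excluding mu and lam): {delta, eps, theta, zeta}.
Backdoor paths from mu to lam:
  P1: mu <- theta -> eps -> lam
  P2: mu <- theta -> lam
  P3: mu <- theta -> zeta <- delta -> lam
  P4: mu <- eps <- theta -> lam
  P5: mu <- eps <- theta -> zeta <- delta -> lam
  P6: mu <- eps -> lam
The empty set is not sufficient: P1 (mu <- theta -> eps -> lam) has no collider blocking it and no conditioned non-collider, so it is open.
Try {eps, theta}:
  P1: blocked at fork node theta ∈ conditioning set.
  P2: blocked at fork node theta ∈ conditioning set.
  P3: blocked at fork node theta ∈ conditioning set.
  P4: blocked at chain node eps ∈ conditioning set.
  P5: blocked at chain node eps ∈ conditioning set.
  P6: blocked at fork node eps ∈ conditioning set.
{eps, theta} contains no descendant of mu and blocks every backdoor path.
Every element of {eps, theta} is needed (dropping eps leaves P6 open; dropping theta leaves P2 open), so no proper subset is valid.
Among all size-2 subsets of the eligible variables, only {eps, theta} blocks every backdoor path, so it is the unique smallest valid adjustment set.

{eps, theta}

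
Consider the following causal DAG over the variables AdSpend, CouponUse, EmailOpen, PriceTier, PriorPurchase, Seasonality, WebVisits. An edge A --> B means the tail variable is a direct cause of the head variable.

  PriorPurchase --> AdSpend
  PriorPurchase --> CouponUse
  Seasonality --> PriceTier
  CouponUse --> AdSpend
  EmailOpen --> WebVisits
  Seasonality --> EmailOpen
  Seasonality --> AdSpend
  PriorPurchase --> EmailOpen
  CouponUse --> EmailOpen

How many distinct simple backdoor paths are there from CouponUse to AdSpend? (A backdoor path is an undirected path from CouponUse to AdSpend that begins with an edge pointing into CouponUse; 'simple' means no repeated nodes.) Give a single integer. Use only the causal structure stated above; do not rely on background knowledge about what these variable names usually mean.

2

A backdoor path from CouponUse to AdSpend is any simple undirected path whose first edge points into CouponUse (i.e. leaves CouponUse via a parent).
Parents of CouponUse: {PriorPurchase}.
Enumerating:
  P1: CouponUse <- PriorPurchase -> EmailOpen <- Seasonality -> AdSpend
  P2: CouponUse <- PriorPurchase -> AdSpend
That exhausts the simple backdoor paths. Count: 2.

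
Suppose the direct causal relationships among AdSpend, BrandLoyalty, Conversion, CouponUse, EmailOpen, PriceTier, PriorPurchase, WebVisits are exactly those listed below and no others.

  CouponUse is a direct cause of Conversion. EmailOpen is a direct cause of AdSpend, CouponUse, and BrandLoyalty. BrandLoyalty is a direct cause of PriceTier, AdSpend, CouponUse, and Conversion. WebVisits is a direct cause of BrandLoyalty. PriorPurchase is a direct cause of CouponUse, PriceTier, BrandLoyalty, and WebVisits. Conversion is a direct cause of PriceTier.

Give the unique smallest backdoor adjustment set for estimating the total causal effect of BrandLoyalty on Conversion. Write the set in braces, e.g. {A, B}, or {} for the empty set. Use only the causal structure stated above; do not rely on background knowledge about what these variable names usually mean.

Variables eligible for adjustment (non-descendants of BrandLoyalty, excluding BrandLoyalty and Conversion): {EmailOpen, PriorPurchase, WebVisits}.
Backdoor paths from BrandLoyalty to Conversion:
  P1: BrandLoyalty <- EmailOpen -> CouponUse <- PriorPurchase -> PriceTier <- Conversion
  P2: BrandLoyalty <- EmailOpen -> CouponUse -> Conversion
  P3: BrandLoyalty <- PriorPurchase -> CouponUse -> Conversion
  P4: BrandLoyalty <- PriorPurchase -> PriceTier <- Conversion
  P5: BrandLoyalty <- WebVisits <- PriorPurchase -> CouponUse -> Conversion
  P6: BrandLoyalty <- WebVisits <- PriorPurchase -> PriceTier <- Conversion
The empty set is not sufficient: P2 (BrandLoyalty <- EmailOpen -> CouponUse -> Conversion) has no collider blocking it and no conditioned non-collider, so it is open.
Try {EmailOpen, PriorPurchase}:
  P1: blocked at fork node EmailOpen ∈ conditioning set.
  P2: blocked at fork node EmailOpen ∈ conditioning set.
  P3: blocked at fork node PriorPurchase ∈ conditioning set.
  P4: blocked at fork node PriorPurchase ∈ conditioning set.
  P5: blocked at fork node PriorPurchase ∈ conditioning set.
  P6: blocked at fork node PriorPurchase ∈ conditioning set.
{EmailOpen, PriorPurchase} contains no descendant of BrandLoyalty and blocks every backdoor path.
Every element of {EmailOpen, PriorPurchase} is needed (dropping EmailOpen leaves P2 open; dropping PriorPurchase leaves P3 open), so no proper subset is valid.
Among all size-2 subsets of the eligible variables, only {EmailOpen, PriorPurchase} blocks every backdoor path, so it is the unique smallest valid adjustment set.

{EmailOpen, PriorPurchase}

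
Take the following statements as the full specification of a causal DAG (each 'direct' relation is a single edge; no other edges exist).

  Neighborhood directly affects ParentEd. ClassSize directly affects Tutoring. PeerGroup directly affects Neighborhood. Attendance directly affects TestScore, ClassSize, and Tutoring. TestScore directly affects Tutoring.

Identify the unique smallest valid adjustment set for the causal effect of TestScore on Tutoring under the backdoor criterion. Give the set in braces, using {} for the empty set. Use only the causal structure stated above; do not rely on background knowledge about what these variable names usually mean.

{Attendance}

Variables eligible for adjustment (non-descendants of TestScore, excluding TestScore and Tutoring): {Attendance, ClassSize, Neighborhood, ParentEd, PeerGroup}.
Backdoor paths from TestScore to Tutoring:
  P1: TestScore <- Attendance -> ClassSize -> Tutoring
  P2: TestScore <- Attendance -> Tutoring
The empty set is not sufficient: P1 (TestScore <- Attendance -> ClassSize -> Tutoring) has no collider blocking it and no conditioned non-collider, so it is open.
Try {Attendance}:
  P1: blocked at fork node Attendance ∈ conditioning set.
  P2: blocked at fork node Attendance ∈ conditioning set.
{Attendance} contains no descendant of TestScore and blocks every backdoor path.
No other singleton works — e.g. {PeerGroup} leaves P1 open — so {Attendance} is the unique smallest valid adjustment set.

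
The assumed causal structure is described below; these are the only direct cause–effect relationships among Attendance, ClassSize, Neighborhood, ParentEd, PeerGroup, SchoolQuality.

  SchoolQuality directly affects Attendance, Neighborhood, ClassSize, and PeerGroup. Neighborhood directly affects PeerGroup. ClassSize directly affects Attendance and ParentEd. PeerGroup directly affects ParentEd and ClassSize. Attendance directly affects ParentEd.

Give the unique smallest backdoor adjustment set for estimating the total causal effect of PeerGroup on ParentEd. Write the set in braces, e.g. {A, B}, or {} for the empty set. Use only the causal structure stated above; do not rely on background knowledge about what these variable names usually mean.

{SchoolQuality}

Variables eligible for adjustment (non-descendants of PeerGroup, excluding PeerGroup and ParentEd): {Neighborhood, SchoolQuality}.
Backdoor paths from PeerGroup to ParentEd:
  P1: PeerGroup <- SchoolQuality -> ClassSize -> Attendance -> ParentEd
  P2: PeerGroup <- SchoolQuality -> ClassSize -> ParentEd
  P3: PeerGroup <- SchoolQuality -> Attendance <- ClassSize -> ParentEd
  P4: PeerGroup <- SchoolQuality -> Attendance -> ParentEd
  P5: PeerGroup <- Neighborhood <- SchoolQuality -> ClassSize -> Attendance -> ParentEd
  P6: PeerGroup <- Neighborhood <- SchoolQuality -> ClassSize -> ParentEd
  P7: PeerGroup <- Neighborhood <- SchoolQuality -> Attendance <- ClassSize -> ParentEd
  P8: PeerGroup <- Neighborhood <- SchoolQuality -> Attendance -> ParentEd
The empty set is not sufficient: P1 (PeerGroup <- SchoolQuality -> ClassSize -> Attendance -> ParentEd) has no collider blocking it and no conditioned non-collider, so it is open.
Try {SchoolQuality}:
  P1: blocked at fork node SchoolQuality ∈ conditioning set.
  P2: blocked at fork node SchoolQuality ∈ conditioning set.
  P3: blocked at fork node SchoolQuality ∈ conditioning set.
  P4: blocked at fork node SchoolQuality ∈ conditioning set.
  P5: blocked at fork node SchoolQuality ∈ conditioning set.
  P6: blocked at fork node SchoolQuality ∈ conditioning set.
  P7: blocked at fork node SchoolQuality ∈ conditioning set.
  P8: blocked at fork node SchoolQuality ∈ conditioning set.
{SchoolQuality} contains no descendant of PeerGroup and blocks every backdoor path.
No other singleton works — e.g. {Neighborhood} leaves P1 open — so {SchoolQuality} is the unique smallest valid adjustment set.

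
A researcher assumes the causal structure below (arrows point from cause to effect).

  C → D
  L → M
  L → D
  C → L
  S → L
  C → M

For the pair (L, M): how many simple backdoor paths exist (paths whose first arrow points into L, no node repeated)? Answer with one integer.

A backdoor path from L to M is any simple undirected path whose first edge points into L (i.e. leaves L via a parent).
Parents of L: {C, S}.
Enumerating:
  P1: L <- C -> M
That exhausts the simple backdoor paths. Count: 1.

1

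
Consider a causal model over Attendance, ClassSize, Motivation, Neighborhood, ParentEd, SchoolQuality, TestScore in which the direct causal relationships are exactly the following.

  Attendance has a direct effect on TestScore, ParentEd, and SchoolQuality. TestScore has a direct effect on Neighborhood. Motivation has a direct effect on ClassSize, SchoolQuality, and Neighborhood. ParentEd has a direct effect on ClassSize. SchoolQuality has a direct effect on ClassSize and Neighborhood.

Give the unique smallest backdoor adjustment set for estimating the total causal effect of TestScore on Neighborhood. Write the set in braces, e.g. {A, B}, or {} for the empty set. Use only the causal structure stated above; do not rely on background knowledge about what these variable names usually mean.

Variables eligible for adjustment (non-descendants of TestScore, excluding TestScore and Neighborhood): {Attendance, ClassSize, Motivation, ParentEd, SchoolQuality}.
Backdoor paths from TestScore to Neighborhood:
  P1: TestScore <- Attendance -> ParentEd -> ClassSize <- Motivation -> SchoolQuality -> Neighborhood
  P2: TestScore <- Attendance -> ParentEd -> ClassSize <- Motivation -> Neighborhood
  P3: TestScore <- Attendance -> ParentEd -> ClassSize <- SchoolQuality <- Motivation -> Neighborhood
  P4: TestScore <- Attendance -> ParentEd -> ClassSize <- SchoolQuality -> Neighborhood
  P5: TestScore <- Attendance -> SchoolQuality <- Motivation -> Neighborhood
  P6: TestScore <- Attendance -> SchoolQuality -> Neighborhood
  P7: TestScore <- Attendance -> SchoolQuality -> ClassSize <- Motivation -> Neighborhood
The empty set is not sufficient: P6 (TestScore <- Attendance -> SchoolQuality -> Neighborhood) has no collider blocking it and no conditioned non-collider, so it is open.
Try {Attendance}:
  P1: blocked at fork node Attendance ∈ conditioning set.
  P2: blocked at fork node Attendance ∈ conditioning set.
  P3: blocked at fork node Attendance ∈ conditioning set.
  P4: blocked at fork node Attendance ∈ conditioning set.
  P5: blocked at fork node Attendance ∈ conditioning set.
  P6: blocked at fork node Attendance ∈ conditioning set.
  P7: blocked at fork node Attendance ∈ conditioning set.
{Attendance} contains no descendant of TestScore and blocks every backdoor path.
No other singleton works — e.g. {ParentEd} leaves P6 open — so {Attendance} is the unique smallest valid adjustment set.

{Attendance}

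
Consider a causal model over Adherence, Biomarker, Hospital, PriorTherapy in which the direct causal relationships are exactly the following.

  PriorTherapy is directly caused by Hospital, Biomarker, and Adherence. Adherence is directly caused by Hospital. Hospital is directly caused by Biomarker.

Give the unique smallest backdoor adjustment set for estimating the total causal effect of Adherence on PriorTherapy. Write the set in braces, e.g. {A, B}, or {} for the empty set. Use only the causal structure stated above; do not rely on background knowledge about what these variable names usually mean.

Variables eligible for adjustment (non-descendants of Adherence, excluding Adherence and PriorTherapy): {Biomarker, Hospital}.
Backdoor paths from Adherence to PriorTherapy:
  P1: Adherence <- Hospital <- Biomarker -> PriorTherapy
  P2: Adherence <- Hospital -> PriorTherapy
The empty set is not sufficient: P1 (Adherence <- Hospital <- Biomarker -> PriorTherapy) has no collider blocking it and no conditioned non-collider, so it is open.
Try {Hospital}:
  P1: blocked at chain node Hospital ∈ conditioning set.
  P2: blocked at fork node Hospital ∈ conditioning set.
{Hospital} contains no descendant of Adherence and blocks every backdoor path.
No other singleton works — e.g. {Biomarker} leaves P2 open — so {Hospital} is the unique smallest valid adjustment set.

{Hospital}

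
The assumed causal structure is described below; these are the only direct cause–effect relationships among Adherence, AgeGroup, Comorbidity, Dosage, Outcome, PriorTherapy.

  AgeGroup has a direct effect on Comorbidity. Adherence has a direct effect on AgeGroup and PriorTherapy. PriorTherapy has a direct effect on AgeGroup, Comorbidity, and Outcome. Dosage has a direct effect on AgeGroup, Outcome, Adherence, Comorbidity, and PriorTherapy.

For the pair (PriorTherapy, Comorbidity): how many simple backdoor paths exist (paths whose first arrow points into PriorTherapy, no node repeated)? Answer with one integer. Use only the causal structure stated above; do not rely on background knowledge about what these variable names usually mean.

7

A backdoor path from PriorTherapy to Comorbidity is any simple undirected path whose first edge points into PriorTherapy (i.e. leaves PriorTherapy via a parent).
Parents of PriorTherapy: {Adherence, Dosage}.
Enumerating:
  P1: PriorTherapy <- Dosage -> Adherence -> AgeGroup -> Comorbidity
  P2: PriorTherapy <- Dosage -> AgeGroup -> Comorbidity
  P3: PriorTherapy <- Dosage -> Comorbidity
  P4: PriorTherapy <- Adherence <- Dosage -> AgeGroup -> Comorbidity
  P5: PriorTherapy <- Adherence <- Dosage -> Comorbidity
  P6: PriorTherapy <- Adherence -> AgeGroup <- Dosage -> Comorbidity
  P7: PriorTherapy <- Adherence -> AgeGroup -> Comorbidity
That exhausts the simple backdoor paths. Count: 7.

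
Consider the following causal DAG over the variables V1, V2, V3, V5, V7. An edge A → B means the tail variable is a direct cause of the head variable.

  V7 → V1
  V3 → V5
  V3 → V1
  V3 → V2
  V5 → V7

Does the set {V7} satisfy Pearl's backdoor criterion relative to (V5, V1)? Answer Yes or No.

No

Backdoor paths from V5 to V1 (paths whose first edge points into V5):
  P1: V5 <- V3 -> V1
Condition 1 (no descendant of V5 in the set): FAILS — V7 is a descendant of V5.
Condition 2 (every backdoor path blocked by {V7}):
  P1: open — no interior node is in the conditioning set.
{V7} does not satisfy the backdoor criterion.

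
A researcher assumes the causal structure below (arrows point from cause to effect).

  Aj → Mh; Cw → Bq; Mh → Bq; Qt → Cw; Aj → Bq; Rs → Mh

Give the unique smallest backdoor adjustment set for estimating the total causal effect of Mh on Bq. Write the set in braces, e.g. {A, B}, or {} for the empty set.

{Aj}

Variables eligible for adjustment (non-descendants of Mh, excluding Mh and Bq): {Aj, Cw, Qt, Rs}.
Backdoor paths from Mh to Bq:
  P1: Mh <- Aj -> Bq
The empty set is not sufficient: P1 (Mh <- Aj -> Bq) has no collider blocking it and no conditioned non-collider, so it is open.
Try {Aj}:
  P1: blocked at fork node Aj ∈ conditioning set.
{Aj} contains no descendant of Mh and blocks every backdoor path.
No other singleton works — e.g. {Qt} leaves P1 open — so {Aj} is the unique smallest valid adjustment set.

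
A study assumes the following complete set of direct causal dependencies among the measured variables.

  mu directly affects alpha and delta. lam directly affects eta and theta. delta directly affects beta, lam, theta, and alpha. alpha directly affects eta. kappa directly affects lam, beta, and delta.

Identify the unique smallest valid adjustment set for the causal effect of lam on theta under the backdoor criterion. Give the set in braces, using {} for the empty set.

Variables eligible for adjustment (non-descendants of lam, excluding lam and theta): {alpha, beta, delta, kappa, mu}.
Backdoor paths from lam to theta:
  P1: lam <- kappa -> delta -> theta
  P2: lam <- kappa -> beta <- delta -> theta
  P3: lam <- delta -> theta
The empty set is not sufficient: P1 (lam <- kappa -> delta -> theta) has no collider blocking it and no conditioned non-collider, so it is open.
Try {delta}:
  P1: blocked at chain node delta ∈ conditioning set.
  P2: blocked at collider beta (neither it nor any descendant is in the conditioning set).
  P3: blocked at fork node delta ∈ conditioning set.
{delta} contains no descendant of lam and blocks every backdoor path.
No other singleton works — e.g. {kappa} leaves P3 open — so {delta} is the unique smallest valid adjustment set.

{delta}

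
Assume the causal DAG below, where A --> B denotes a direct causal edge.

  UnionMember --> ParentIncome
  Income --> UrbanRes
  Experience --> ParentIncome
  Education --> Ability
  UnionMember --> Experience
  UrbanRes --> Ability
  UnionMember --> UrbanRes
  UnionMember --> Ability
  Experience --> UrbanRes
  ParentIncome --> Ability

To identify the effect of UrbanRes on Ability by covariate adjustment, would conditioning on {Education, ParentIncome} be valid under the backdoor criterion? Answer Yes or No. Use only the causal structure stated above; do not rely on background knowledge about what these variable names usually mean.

Backdoor paths from UrbanRes to Ability (paths whose first edge points into UrbanRes):
  P1: UrbanRes <- UnionMember -> Experience -> ParentIncome -> Ability
  P2: UrbanRes <- UnionMember -> ParentIncome -> Ability
  P3: UrbanRes <- UnionMember -> Ability
  P4: UrbanRes <- Experience <- UnionMember -> ParentIncome -> Ability
  P5: UrbanRes <- Experience <- UnionMember -> Ability
  P6: UrbanRes <- Experience -> ParentIncome <- UnionMember -> Ability
  P7: UrbanRes <- Experience -> ParentIncome -> Ability
Condition 1 (no descendant of UrbanRes in the set): holds — descendants of UrbanRes are {Ability}; none are in {Education, ParentIncome}.
Condition 2 (every backdoor path blocked by {Education, ParentIncome}):
  P1: blocked at chain node ParentIncome ∈ conditioning set.
  P2: blocked at chain node ParentIncome ∈ conditioning set.
  P3: open — no interior node is in the conditioning set.
  P4: blocked at chain node ParentIncome ∈ conditioning set.
  P5: open — no interior node is in the conditioning set.
  P6: open — collider(s) ParentIncome are conditioned on (or have a conditioned descendant) and no non-collider on the path is in the set.
  P7: blocked at chain node ParentIncome ∈ conditioning set.
{Education, ParentIncome} does not satisfy the backdoor criterion.

No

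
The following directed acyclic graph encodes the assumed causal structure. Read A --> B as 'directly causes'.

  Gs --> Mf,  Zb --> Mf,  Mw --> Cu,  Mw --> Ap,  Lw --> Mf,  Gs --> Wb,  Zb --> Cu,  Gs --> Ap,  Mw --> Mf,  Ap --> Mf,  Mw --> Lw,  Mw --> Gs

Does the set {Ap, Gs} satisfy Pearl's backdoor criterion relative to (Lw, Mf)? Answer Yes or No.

No

Backdoor paths from Lw to Mf (paths whose first edge points into Lw):
  P1: Lw <- Mw -> Gs -> Ap -> Mf
  P2: Lw <- Mw -> Gs -> Mf
  P3: Lw <- Mw -> Ap <- Gs -> Mf
  P4: Lw <- Mw -> Ap -> Mf
  P5: Lw <- Mw -> Mf
  P6: Lw <- Mw -> Cu <- Zb -> Mf
Condition 1 (no descendant of Lw in the set): holds — descendants of Lw are {Mf}; none are in {Ap, Gs}.
Condition 2 (every backdoor path blocked by {Ap, Gs}):
  P1: blocked at chain node Gs ∈ conditioning set.
  P2: blocked at chain node Gs ∈ conditioning set.
  P3: blocked at fork node Gs ∈ conditioning set.
  P4: blocked at chain node Ap ∈ conditioning set.
  P5: open — no interior node is in the conditioning set.
  P6: blocked at collider Cu (neither it nor any descendant is in the conditioning set).
{Ap, Gs} does not satisfy the backdoor criterion.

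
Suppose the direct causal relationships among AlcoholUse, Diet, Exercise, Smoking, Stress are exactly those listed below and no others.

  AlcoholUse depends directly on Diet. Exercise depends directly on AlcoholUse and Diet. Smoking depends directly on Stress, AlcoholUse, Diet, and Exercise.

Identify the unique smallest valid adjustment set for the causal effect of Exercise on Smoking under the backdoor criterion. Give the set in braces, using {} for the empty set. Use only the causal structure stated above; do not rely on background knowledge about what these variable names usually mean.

Variables eligible for adjustment (non-descendants of Exercise, excluding Exercise and Smoking): {AlcoholUse, Diet, Stress}.
Backdoor paths from Exercise to Smoking:
  P1: Exercise <- Diet -> AlcoholUse -> Smoking
  P2: Exercise <- Diet -> Smoking
  P3: Exercise <- AlcoholUse <- Diet -> Smoking
  P4: Exercise <- AlcoholUse -> Smoking
The empty set is not sufficient: P1 (Exercise <- Diet -> AlcoholUse -> Smoking) has no collider blocking it and no conditioned non-collider, so it is open.
Try {AlcoholUse, Diet}:
  P1: blocked at fork node Diet ∈ conditioning set.
  P2: blocked at fork node Diet ∈ conditioning set.
  P3: blocked at chain node AlcoholUse ∈ conditioning set.
  P4: blocked at fork node AlcoholUse ∈ conditioning set.
{AlcoholUse, Diet} contains no descendant of Exercise and blocks every backdoor path.
Every element of {AlcoholUse, Diet} is needed (dropping AlcoholUse leaves P4 open; dropping Diet leaves P2 open), so no proper subset is valid.
Among all size-2 subsets of the eligible variables, only {AlcoholUse, Diet} blocks every backdoor path, so it is the unique smallest valid adjustment set.

{AlcoholUse, Diet}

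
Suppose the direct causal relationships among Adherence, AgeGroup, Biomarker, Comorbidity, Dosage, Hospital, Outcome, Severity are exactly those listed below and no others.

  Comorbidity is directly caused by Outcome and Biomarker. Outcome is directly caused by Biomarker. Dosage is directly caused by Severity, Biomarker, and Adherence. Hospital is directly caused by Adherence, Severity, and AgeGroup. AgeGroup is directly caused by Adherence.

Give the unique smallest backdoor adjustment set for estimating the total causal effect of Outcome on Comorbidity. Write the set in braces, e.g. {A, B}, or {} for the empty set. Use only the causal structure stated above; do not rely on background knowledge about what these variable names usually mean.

Variables eligible for adjustment (non-descendants of Outcome, excluding Outcome and Comorbidity): {Adherence, AgeGroup, Biomarker, Dosage, Hospital, Severity}.
Backdoor paths from Outcome to Comorbidity:
  P1: Outcome <- Biomarker -> Comorbidity
The empty set is not sufficient: P1 (Outcome <- Biomarker -> Comorbidity) has no collider blocking it and no conditioned non-collider, so it is open.
Try {Biomarker}:
  P1: blocked at fork node Biomarker ∈ conditioning set.
{Biomarker} contains no descendant of Outcome and blocks every backdoor path.
No other singleton works — e.g. {Severity} leaves P1 open — so {Biomarker} is the unique smallest valid adjustment set.

{Biomarker}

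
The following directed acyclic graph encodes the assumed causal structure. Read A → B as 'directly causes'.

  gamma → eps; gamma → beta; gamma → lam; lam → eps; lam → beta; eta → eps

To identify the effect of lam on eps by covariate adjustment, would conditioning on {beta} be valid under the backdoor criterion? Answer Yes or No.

No

Backdoor paths from lam to eps (paths whose first edge points into lam):
  P1: lam <- gamma -> eps
Condition 1 (no descendant of lam in the set): FAILS — beta is a descendant of lam.
Condition 2 (every backdoor path blocked by {beta}):
  P1: open — no interior node is in the conditioning set.
{beta} does not satisfy the backdoor criterion.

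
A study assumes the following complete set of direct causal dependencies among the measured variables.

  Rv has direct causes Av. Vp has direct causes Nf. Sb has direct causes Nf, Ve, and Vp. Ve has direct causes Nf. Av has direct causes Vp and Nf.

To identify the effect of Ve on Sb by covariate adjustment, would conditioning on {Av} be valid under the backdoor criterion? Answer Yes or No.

No

Backdoor paths from Ve to Sb (paths whose first edge points into Ve):
  P1: Ve <- Nf -> Vp -> Sb
  P2: Ve <- Nf -> Av <- Vp -> Sb
  P3: Ve <- Nf -> Sb
Condition 1 (no descendant of Ve in the set): holds — descendants of Ve are {Sb}; none are in {Av}.
Condition 2 (every backdoor path blocked by {Av}):
  P1: open — no interior node is in the conditioning set.
  P2: open — collider(s) Av are conditioned on (or have a conditioned descendant) and no non-collider on the path is in the set.
  P3: open — no interior node is in the conditioning set.
{Av} does not satisfy the backdoor criterion.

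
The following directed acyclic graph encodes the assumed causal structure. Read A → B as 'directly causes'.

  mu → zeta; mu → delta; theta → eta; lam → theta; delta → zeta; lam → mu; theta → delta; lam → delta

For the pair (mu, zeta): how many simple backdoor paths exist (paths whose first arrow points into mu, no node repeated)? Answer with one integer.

2

A backdoor path from mu to zeta is any simple undirected path whose first edge points into mu (i.e. leaves mu via a parent).
Parents of mu: {lam}.
Enumerating:
  P1: mu <- lam -> theta -> delta -> zeta
  P2: mu <- lam -> delta -> zeta
That exhausts the simple backdoor paths. Count: 2.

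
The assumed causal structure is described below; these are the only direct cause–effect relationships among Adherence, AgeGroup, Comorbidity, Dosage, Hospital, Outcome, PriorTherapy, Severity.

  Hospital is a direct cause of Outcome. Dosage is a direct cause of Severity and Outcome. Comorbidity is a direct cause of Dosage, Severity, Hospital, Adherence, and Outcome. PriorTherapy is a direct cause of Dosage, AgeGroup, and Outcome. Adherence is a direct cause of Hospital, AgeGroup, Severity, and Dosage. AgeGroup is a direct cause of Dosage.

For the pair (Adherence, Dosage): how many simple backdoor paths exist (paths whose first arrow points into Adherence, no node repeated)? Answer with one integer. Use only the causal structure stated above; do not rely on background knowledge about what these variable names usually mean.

8

A backdoor path from Adherence to Dosage is any simple undirected path whose first edge points into Adherence (i.e. leaves Adherence via a parent).
Parents of Adherence: {Comorbidity}.
Enumerating:
  P1: Adherence <- Comorbidity -> Dosage
  P2: Adherence <- Comorbidity -> Hospital -> Outcome <- PriorTherapy -> AgeGroup -> Dosage
  P3: Adherence <- Comorbidity -> Hospital -> Outcome <- PriorTherapy -> Dosage
  P4: Adherence <- Comorbidity -> Hospital -> Outcome <- Dosage
  P5: Adherence <- Comorbidity -> Severity <- Dosage
  P6: Adherence <- Comorbidity -> Outcome <- PriorTherapy -> AgeGroup -> Dosage
  P7: Adherence <- Comorbidity -> Outcome <- PriorTherapy -> Dosage
  P8: Adherence <- Comorbidity -> Outcome <- Dosage
That exhausts the simple backdoor paths. Count: 8.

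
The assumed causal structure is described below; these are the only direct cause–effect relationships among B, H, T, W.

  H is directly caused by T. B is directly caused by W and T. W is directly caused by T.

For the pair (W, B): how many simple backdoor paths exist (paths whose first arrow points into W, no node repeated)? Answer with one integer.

A backdoor path from W to B is any simple undirected path whose first edge points into W (i.e. leaves W via a parent).
Parents of W: {T}.
Enumerating:
  P1: W <- T -> B
That exhausts the simple backdoor paths. Count: 1.

1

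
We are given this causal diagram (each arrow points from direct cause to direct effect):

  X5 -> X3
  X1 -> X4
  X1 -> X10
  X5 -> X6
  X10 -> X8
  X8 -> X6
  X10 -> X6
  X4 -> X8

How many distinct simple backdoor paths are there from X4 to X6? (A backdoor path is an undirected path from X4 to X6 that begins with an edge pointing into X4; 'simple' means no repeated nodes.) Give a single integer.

2

A backdoor path from X4 to X6 is any simple undirected path whose first edge points into X4 (i.e. leaves X4 via a parent).
Parents of X4: {X1}.
Enumerating:
  P1: X4 <- X1 -> X10 -> X8 -> X6
  P2: X4 <- X1 -> X10 -> X6
That exhausts the simple backdoor paths. Count: 2.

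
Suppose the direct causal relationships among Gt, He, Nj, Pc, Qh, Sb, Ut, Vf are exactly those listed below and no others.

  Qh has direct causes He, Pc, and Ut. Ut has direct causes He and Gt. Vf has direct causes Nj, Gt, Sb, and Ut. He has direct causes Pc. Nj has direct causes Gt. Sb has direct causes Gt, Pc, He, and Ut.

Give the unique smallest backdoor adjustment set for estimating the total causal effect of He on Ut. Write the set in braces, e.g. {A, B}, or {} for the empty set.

{}

Variables eligible for adjustment (non-descendants of He, excluding He and Ut): {Gt, Nj, Pc}.
Backdoor paths from He to Ut:
  P1: He <- Pc -> Sb <- Gt -> Nj -> Vf <- Ut
  P2: He <- Pc -> Sb <- Gt -> Ut
  P3: He <- Pc -> Sb <- Gt -> Vf <- Ut
  P4: He <- Pc -> Sb <- Ut
  P5: He <- Pc -> Sb -> Vf <- Gt -> Ut
  P6: He <- Pc -> Sb -> Vf <- Nj <- Gt -> Ut
  P7: He <- Pc -> Sb -> Vf <- Ut
  P8: He <- Pc -> Qh <- Ut
Each backdoor path contains an unconditioned collider, so every path is already blocked with the empty conditioning set:
  P1: blocked at collider Sb (neither it nor any descendant is in the conditioning set).
  P2: blocked at collider Sb (neither it nor any descendant is in the conditioning set).
  P3: blocked at collider Sb (neither it nor any descendant is in the conditioning set).
  P4: blocked at collider Sb (neither it nor any descendant is in the conditioning set).
  P5: blocked at collider Vf (neither it nor any descendant is in the conditioning set).
  P6: blocked at collider Vf (neither it nor any descendant is in the conditioning set).
  P7: blocked at collider Vf (neither it nor any descendant is in the conditioning set).
  P8: blocked at collider Qh (neither it nor any descendant is in the conditioning set).
The empty set is therefore the unique smallest valid set.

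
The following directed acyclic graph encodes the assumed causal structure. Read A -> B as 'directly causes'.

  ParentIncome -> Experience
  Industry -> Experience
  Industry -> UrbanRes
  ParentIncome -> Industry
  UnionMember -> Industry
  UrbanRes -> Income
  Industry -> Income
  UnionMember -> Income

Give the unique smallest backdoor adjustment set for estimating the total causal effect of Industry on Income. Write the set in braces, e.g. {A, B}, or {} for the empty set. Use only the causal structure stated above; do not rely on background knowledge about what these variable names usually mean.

{UnionMember}

Variables eligible for adjustment (non-descendants of Industry, excluding Industry and Income): {ParentIncome, UnionMember}.
Backdoor paths from Industry to Income:
  P1: Industry <- UnionMember -> Income
The empty set is not sufficient: P1 (Industry <- UnionMember -> Income) has no collider blocking it and no conditioned non-collider, so it is open.
Try {UnionMember}:
  P1: blocked at fork node UnionMember ∈ conditioning set.
{UnionMember} contains no descendant of Industry and blocks every backdoor path.
No other singleton works — e.g. {ParentIncome} leaves P1 open — so {UnionMember} is the unique smallest valid adjustment set.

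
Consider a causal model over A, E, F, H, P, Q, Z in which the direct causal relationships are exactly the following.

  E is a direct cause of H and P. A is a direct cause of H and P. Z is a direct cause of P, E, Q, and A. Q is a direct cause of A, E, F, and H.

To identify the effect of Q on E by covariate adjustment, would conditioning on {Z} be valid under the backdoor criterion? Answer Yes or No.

Yes

Backdoor paths from Q to E (paths whose first edge points into Q):
  P1: Q <- Z -> E
  P2: Q <- Z -> A -> H <- E
  P3: Q <- Z -> A -> P <- E
  P4: Q <- Z -> P <- E
  P5: Q <- Z -> P <- A -> H <- E
Condition 1 (no descendant of Q in the set): holds — descendants of Q are {A, E, F, H, P}; none are in {Z}.
Condition 2 (every backdoor path blocked by {Z}):
  P1: blocked at fork node Z ∈ conditioning set.
  P2: blocked at fork node Z ∈ conditioning set.
  P3: blocked at fork node Z ∈ conditioning set.
  P4: blocked at fork node Z ∈ conditioning set.
  P5: blocked at fork node Z ∈ conditioning set.
{Z} satisfies the backdoor criterion.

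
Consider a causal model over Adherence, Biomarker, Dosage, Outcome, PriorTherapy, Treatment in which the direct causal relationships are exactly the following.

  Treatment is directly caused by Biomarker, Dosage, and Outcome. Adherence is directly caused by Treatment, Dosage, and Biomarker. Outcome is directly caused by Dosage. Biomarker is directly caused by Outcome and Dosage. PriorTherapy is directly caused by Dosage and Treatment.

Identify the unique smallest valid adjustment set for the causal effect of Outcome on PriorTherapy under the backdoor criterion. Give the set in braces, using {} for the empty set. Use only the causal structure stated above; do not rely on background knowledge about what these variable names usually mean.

Variables eligible for adjustment (non-descendants of Outcome, excluding Outcome and PriorTherapy): {Dosage}.
Backdoor paths from Outcome to PriorTherapy:
  P1: Outcome <- Dosage -> Biomarker -> Treatment -> PriorTherapy
  P2: Outcome <- Dosage -> Biomarker -> Adherence <- Treatment -> PriorTherapy
  P3: Outcome <- Dosage -> Treatment -> PriorTherapy
  P4: Outcome <- Dosage -> Adherence <- Biomarker -> Treatment -> PriorTherapy
  P5: Outcome <- Dosage -> Adherence <- Treatment -> PriorTherapy
  P6: Outcome <- Dosage -> PriorTherapy
The empty set is not sufficient: P1 (Outcome <- Dosage -> Biomarker -> Treatment -> PriorTherapy) has no collider blocking it and no conditioned non-collider, so it is open.
Try {Dosage}:
  P1: blocked at fork node Dosage ∈ conditioning set.
  P2: blocked at fork node Dosage ∈ conditioning set.
  P3: blocked at fork node Dosage ∈ conditioning set.
  P4: blocked at fork node Dosage ∈ conditioning set.
  P5: blocked at fork node Dosage ∈ conditioning set.
  P6: blocked at fork node Dosage ∈ conditioning set.
{Dosage} contains no descendant of Outcome and blocks every backdoor path.
{Dosage} is the unique smallest valid adjustment set.

{Dosage}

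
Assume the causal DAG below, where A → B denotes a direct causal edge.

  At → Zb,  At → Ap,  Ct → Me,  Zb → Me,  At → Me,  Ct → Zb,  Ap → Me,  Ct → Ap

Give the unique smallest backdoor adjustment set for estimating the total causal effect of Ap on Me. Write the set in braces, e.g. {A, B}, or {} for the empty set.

{At, Ct}

Variables eligible for adjustment (non-descendants of Ap, excluding Ap and Me): {At, Ct, Zb}.
Backdoor paths from Ap to Me:
  P1: Ap <- Ct -> Zb <- At -> Me
  P2: Ap <- Ct -> Zb -> Me
  P3: Ap <- Ct -> Me
  P4: Ap <- At -> Zb <- Ct -> Me
  P5: Ap <- At -> Zb -> Me
  P6: Ap <- At -> Me
The empty set is not sufficient: P2 (Ap <- Ct -> Zb -> Me) has no collider blocking it and no conditioned non-collider, so it is open.
Try {At, Ct}:
  P1: blocked at fork node Ct ∈ conditioning set.
  P2: blocked at fork node Ct ∈ conditioning set.
  P3: blocked at fork node Ct ∈ conditioning set.
  P4: blocked at fork node At ∈ conditioning set.
  P5: blocked at fork node At ∈ conditioning set.
  P6: blocked at fork node At ∈ conditioning set.
{At, Ct} contains no descendant of Ap and blocks every backdoor path.
Every element of {At, Ct} is needed (dropping At leaves P5 open; dropping Ct leaves P2 open), so no proper subset is valid.
Among all size-2 subsets of the eligible variables, only {At, Ct} blocks every backdoor path, so it is the unique smallest valid adjustment set.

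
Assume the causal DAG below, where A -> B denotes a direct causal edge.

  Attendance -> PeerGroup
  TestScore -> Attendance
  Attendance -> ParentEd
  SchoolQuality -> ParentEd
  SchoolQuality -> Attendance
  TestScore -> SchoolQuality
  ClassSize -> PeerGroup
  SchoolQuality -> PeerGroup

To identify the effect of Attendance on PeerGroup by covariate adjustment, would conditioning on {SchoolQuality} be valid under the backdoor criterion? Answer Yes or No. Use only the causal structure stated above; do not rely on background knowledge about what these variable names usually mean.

Yes

Backdoor paths from Attendance to PeerGroup (paths whose first edge points into Attendance):
  P1: Attendance <- TestScore -> SchoolQuality -> PeerGroup
  P2: Attendance <- SchoolQuality -> PeerGroup
Condition 1 (no descendant of Attendance in the set): holds — descendants of Attendance are {ParentEd, PeerGroup}; none are in {SchoolQuality}.
Condition 2 (every backdoor path blocked by {SchoolQuality}):
  P1: blocked at chain node SchoolQuality ∈ conditioning set.
  P2: blocked at fork node SchoolQuality ∈ conditioning set.
{SchoolQuality} satisfies the backdoor criterion.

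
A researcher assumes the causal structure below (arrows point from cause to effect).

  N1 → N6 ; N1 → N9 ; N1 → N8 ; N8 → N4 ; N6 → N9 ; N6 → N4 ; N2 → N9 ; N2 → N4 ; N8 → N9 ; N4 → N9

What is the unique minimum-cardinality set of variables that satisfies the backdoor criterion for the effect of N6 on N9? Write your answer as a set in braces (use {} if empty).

{N1}

Variables eligible for adjustment (non-descendants of N6, excluding N6 and N9): {N1, N2, N8}.
Backdoor paths from N6 to N9:
  P1: N6 <- N1 -> N8 -> N4 <- N2 -> N9
  P2: N6 <- N1 -> N8 -> N4 -> N9
  P3: N6 <- N1 -> N8 -> N9
  P4: N6 <- N1 -> N9
The empty set is not sufficient: P2 (N6 <- N1 -> N8 -> N4 -> N9) has no collider blocking it and no conditioned non-collider, so it is open.
Try {N1}:
  P1: blocked at fork node N1 ∈ conditioning set.
  P2: blocked at fork node N1 ∈ conditioning set.
  P3: blocked at fork node N1 ∈ conditioning set.
  P4: blocked at fork node N1 ∈ conditioning set.
{N1} contains no descendant of N6 and blocks every backdoor path.
No other singleton works — e.g. {N8} leaves P4 open — so {N1} is the unique smallest valid adjustment set.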